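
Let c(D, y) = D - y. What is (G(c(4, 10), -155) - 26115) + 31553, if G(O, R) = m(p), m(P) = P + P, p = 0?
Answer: 5438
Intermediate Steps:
m(P) = 2*P
G(O, R) = 0 (G(O, R) = 2*0 = 0)
(G(c(4, 10), -155) - 26115) + 31553 = (0 - 26115) + 31553 = -26115 + 31553 = 5438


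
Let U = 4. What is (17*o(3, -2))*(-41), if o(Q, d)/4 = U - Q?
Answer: -2788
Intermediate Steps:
o(Q, d) = 16 - 4*Q (o(Q, d) = 4*(4 - Q) = 16 - 4*Q)
(17*o(3, -2))*(-41) = (17*(16 - 4*3))*(-41) = (17*(16 - 12))*(-41) = (17*4)*(-41) = 68*(-41) = -2788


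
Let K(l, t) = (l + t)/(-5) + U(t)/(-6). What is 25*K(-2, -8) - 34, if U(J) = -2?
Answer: 73/3 ≈ 24.333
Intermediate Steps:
K(l, t) = ⅓ - l/5 - t/5 (K(l, t) = (l + t)/(-5) - 2/(-6) = (l + t)*(-⅕) - 2*(-⅙) = (-l/5 - t/5) + ⅓ = ⅓ - l/5 - t/5)
25*K(-2, -8) - 34 = 25*(⅓ - ⅕*(-2) - ⅕*(-8)) - 34 = 25*(⅓ + ⅖ + 8/5) - 34 = 25*(7/3) - 34 = 175/3 - 34 = 73/3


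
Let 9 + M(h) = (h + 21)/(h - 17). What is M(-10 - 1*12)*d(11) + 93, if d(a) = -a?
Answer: 7477/39 ≈ 191.72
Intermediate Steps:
M(h) = -9 + (21 + h)/(-17 + h) (M(h) = -9 + (h + 21)/(h - 17) = -9 + (21 + h)/(-17 + h))
M(-10 - 1*12)*d(11) + 93 = (2*(87 - 4*(-10 - 1*12))/(-17 + (-10 - 1*12)))*(-1*11) + 93 = (2*(87 - 4*(-10 - 12))/(-17 + (-10 - 12)))*(-11) + 93 = (2*(87 - 4*(-22))/(-17 - 22))*(-11) + 93 = (2*(87 + 88)/(-39))*(-11) + 93 = (2*(-1/39)*175)*(-11) + 93 = -350/39*(-11) + 93 = 3850/39 + 93 = 7477/39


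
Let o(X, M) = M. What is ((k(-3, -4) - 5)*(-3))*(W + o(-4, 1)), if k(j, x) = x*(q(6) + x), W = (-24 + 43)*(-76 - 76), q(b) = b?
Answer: -112593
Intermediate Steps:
W = -2888 (W = 19*(-152) = -2888)
k(j, x) = x*(6 + x)
((k(-3, -4) - 5)*(-3))*(W + o(-4, 1)) = ((-4*(6 - 4) - 5)*(-3))*(-2888 + 1) = ((-4*2 - 5)*(-3))*(-2887) = ((-8 - 5)*(-3))*(-2887) = -13*(-3)*(-2887) = 39*(-2887) = -112593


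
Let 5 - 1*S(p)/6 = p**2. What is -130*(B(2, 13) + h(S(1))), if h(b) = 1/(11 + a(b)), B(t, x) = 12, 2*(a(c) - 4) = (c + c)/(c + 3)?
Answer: -17250/11 ≈ -1568.2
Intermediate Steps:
a(c) = 4 + c/(3 + c) (a(c) = 4 + ((c + c)/(c + 3))/2 = 4 + ((2*c)/(3 + c))/2 = 4 + (2*c/(3 + c))/2 = 4 + c/(3 + c))
S(p) = 30 - 6*p**2
h(b) = 1/(11 + (12 + 5*b)/(3 + b))
-130*(B(2, 13) + h(S(1))) = -130*(12 + (3 + (30 - 6*1**2))/(45 + 16*(30 - 6*1**2))) = -130*(12 + (3 + (30 - 6*1))/(45 + 16*(30 - 6*1))) = -130*(12 + (3 + (30 - 6))/(45 + 16*(30 - 6))) = -130*(12 + (3 + 24)/(45 + 16*24)) = -130*(12 + 27/(45 + 384)) = -130*(12 + 27/429) = -130*(12 + (1/429)*27) = -130*(12 + 9/143) = -130*1725/143 = -17250/11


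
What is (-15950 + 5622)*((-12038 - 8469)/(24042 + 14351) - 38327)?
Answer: 15197745137904/38393 ≈ 3.9585e+8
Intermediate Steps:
(-15950 + 5622)*((-12038 - 8469)/(24042 + 14351) - 38327) = -10328*(-20507/38393 - 38327) = -10328*(-1471509018/38393) = 15197745137904/38393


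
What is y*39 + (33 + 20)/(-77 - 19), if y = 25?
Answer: 93547/96 ≈ 974.45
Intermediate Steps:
y*39 + (33 + 20)/(-77 - 19) = 25*39 + (33 + 20)/(-77 - 19) = 975 + 53/(-96) = 975 + 53*(-1/96) = 975 - 53/96 = 93547/96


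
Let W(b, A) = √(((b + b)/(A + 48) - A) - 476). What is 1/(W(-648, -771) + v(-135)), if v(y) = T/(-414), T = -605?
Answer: -60363270/12171229667 + 171396*√17238007/12171229667 ≈ 0.053507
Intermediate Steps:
W(b, A) = √(-476 - A + 2*b/(48 + A)) (W(b, A) = √(((2*b)/(48 + A) - A) - 476) = √((2*b/(48 + A) - A) - 476) = √((-A + 2*b/(48 + A)) - 476) = √(-476 - A + 2*b/(48 + A)))
v(y) = 605/414 (v(y) = -605/(-414) = -605*(-1/414) = 605/414)
1/(W(-648, -771) + v(-135)) = 1/(√((2*(-648) - (48 - 771)*(476 - 771))/(48 - 771)) + 605/414) = 1/(√((-1296 - 1*(-723)*(-295))/(-723)) + 605/414) = 1/(√(-(-1296 - 213285)/723) + 605/414) = 1/(√(-1/723*(-214581)) + 605/414) = 1/(√(71527/241) + 605/414) = 1/(√17238007/241 + 605/414) = 1/(605/414 + √17238007/241)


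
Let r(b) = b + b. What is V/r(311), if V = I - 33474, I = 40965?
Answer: 7491/622 ≈ 12.043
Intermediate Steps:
r(b) = 2*b
V = 7491 (V = 40965 - 33474 = 7491)
V/r(311) = 7491/((2*311)) = 7491/622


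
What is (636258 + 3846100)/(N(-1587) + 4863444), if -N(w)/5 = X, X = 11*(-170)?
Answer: 2241179/2436397 ≈ 0.91987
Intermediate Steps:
X = -1870
N(w) = 9350 (N(w) = -5*(-1870) = 9350)
(636258 + 3846100)/(N(-1587) + 4863444) = (636258 + 3846100)/(9350 + 4863444) = 4482358/4872794 = 4482358*(1/4872794) = 2241179/2436397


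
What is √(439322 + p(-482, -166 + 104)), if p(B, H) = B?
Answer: 6*√12190 ≈ 662.45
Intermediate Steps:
√(439322 + p(-482, -166 + 104)) = √(439322 - 482) = √438840 = 6*√12190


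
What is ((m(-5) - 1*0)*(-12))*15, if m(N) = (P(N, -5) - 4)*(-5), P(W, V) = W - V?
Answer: -3600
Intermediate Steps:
m(N) = -5 - 5*N (m(N) = ((N - 1*(-5)) - 4)*(-5) = ((N + 5) - 4)*(-5) = ((5 + N) - 4)*(-5) = (1 + N)*(-5) = -5 - 5*N)
((m(-5) - 1*0)*(-12))*15 = (((-5 - 5*(-5)) - 1*0)*(-12))*15 = (((-5 + 25) + 0)*(-12))*15 = ((20 + 0)*(-12))*15 = (20*(-12))*15 = -240*15 = -3600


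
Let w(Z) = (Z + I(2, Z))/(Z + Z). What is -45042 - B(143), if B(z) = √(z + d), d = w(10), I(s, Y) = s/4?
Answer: -45042 - √57410/20 ≈ -45054.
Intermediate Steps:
I(s, Y) = s/4 (I(s, Y) = s*(¼) = s/4)
w(Z) = (½ + Z)/(2*Z) (w(Z) = (Z + (¼)*2)/(Z + Z) = (Z + ½)/((2*Z)) = (½ + Z)*(1/(2*Z)) = (½ + Z)/(2*Z))
d = 21/40 (d = (¼)*(1 + 2*10)/10 = (¼)*(⅒)*(1 + 20) = (¼)*(⅒)*21 = 21/40 ≈ 0.52500)
B(z) = √(21/40 + z) (B(z) = √(z + 21/40) = √(21/40 + z))
-45042 - B(143) = -45042 - √(210 + 400*143)/20 = -45042 - √(210 + 57200)/20 = -45042 - √57410/20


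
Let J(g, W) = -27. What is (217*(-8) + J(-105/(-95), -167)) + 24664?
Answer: 22901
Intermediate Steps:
(217*(-8) + J(-105/(-95), -167)) + 24664 = (217*(-8) - 27) + 24664 = (-1736 - 27) + 24664 = -1763 + 24664 = 22901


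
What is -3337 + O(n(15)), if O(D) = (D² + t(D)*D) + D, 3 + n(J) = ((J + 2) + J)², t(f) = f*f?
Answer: 1065372386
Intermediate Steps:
t(f) = f²
n(J) = -3 + (2 + 2*J)² (n(J) = -3 + ((J + 2) + J)² = -3 + ((2 + J) + J)² = -3 + (2 + 2*J)²)
O(D) = D + D² + D³ (O(D) = (D² + D²*D) + D = (D² + D³) + D = D + D² + D³)
-3337 + O(n(15)) = -3337 + (-3 + 4*(1 + 15)²)*(1 + (-3 + 4*(1 + 15)²) + (-3 + 4*(1 + 15)²)²) = -3337 + (-3 + 4*16²)*(1 + (-3 + 4*16²) + (-3 + 4*16²)²) = -3337 + (-3 + 4*256)*(1 + (-3 + 4*256) + (-3 + 4*256)²) = -3337 + (-3 + 1024)*(1 + (-3 + 1024) + (-3 + 1024)²) = -3337 + 1021*(1 + 1021 + 1021²) = -3337 + 1021*(1 + 1021 + 1042441) = -3337 + 1021*1043463 = -3337 + 1065375723 = 1065372386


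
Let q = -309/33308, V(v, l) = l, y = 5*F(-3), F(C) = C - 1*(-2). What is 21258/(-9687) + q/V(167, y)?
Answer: -1179104679/537757660 ≈ -2.1926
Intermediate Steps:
F(C) = 2 + C (F(C) = C + 2 = 2 + C)
y = -5 (y = 5*(2 - 3) = 5*(-1) = -5)
q = -309/33308 (q = -309*1/33308 = -309/33308 ≈ -0.0092770)
21258/(-9687) + q/V(167, y) = 21258/(-9687) - 309/33308/(-5) = 21258*(-1/9687) - 309/33308*(-1/5) = -7086/3229 + 309/166540 = -1179104679/537757660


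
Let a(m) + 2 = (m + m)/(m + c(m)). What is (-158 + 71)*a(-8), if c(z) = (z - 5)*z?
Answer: 377/2 ≈ 188.50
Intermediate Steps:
c(z) = z*(-5 + z) (c(z) = (-5 + z)*z = z*(-5 + z))
a(m) = -2 + 2*m/(m + m*(-5 + m)) (a(m) = -2 + (m + m)/(m + m*(-5 + m)) = -2 + (2*m)/(m + m*(-5 + m)) = -2 + 2*m/(m + m*(-5 + m)))
(-158 + 71)*a(-8) = (-158 + 71)*(2*(5 - 1*(-8))/(-4 - 8)) = -174*(5 + 8)/(-12) = -174*(-1)*13/12 = -87*(-13/6) = 377/2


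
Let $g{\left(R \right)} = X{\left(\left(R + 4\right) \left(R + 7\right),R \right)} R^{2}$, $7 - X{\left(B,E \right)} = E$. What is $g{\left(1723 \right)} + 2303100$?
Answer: $-5092035864$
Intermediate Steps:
$X{\left(B,E \right)} = 7 - E$
$g{\left(R \right)} = R^{2} \left(7 - R\right)$ ($g{\left(R \right)} = \left(7 - R\right) R^{2} = R^{2} \left(7 - R\right)$)
$g{\left(1723 \right)} + 2303100 = 1723^{2} \left(7 - 1723\right) + 2303100 = 2968729 \left(7 - 1723\right) + 2303100 = 2968729 \left(-1716\right) + 2303100 = -5094338964 + 2303100 = -5092035864$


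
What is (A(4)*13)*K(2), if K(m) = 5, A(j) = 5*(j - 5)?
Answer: -325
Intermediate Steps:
A(j) = -25 + 5*j (A(j) = 5*(-5 + j) = -25 + 5*j)
(A(4)*13)*K(2) = ((-25 + 5*4)*13)*5 = ((-25 + 20)*13)*5 = -5*13*5 = -65*5 = -325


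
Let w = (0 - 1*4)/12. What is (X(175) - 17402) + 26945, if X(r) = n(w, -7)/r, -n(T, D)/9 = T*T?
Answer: 1670024/175 ≈ 9543.0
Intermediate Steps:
w = -⅓ (w = (0 - 4)*(1/12) = -4*1/12 = -⅓ ≈ -0.33333)
n(T, D) = -9*T² (n(T, D) = -9*T*T = -9*T²)
X(r) = -1/r (X(r) = (-9*(-⅓)²)/r = (-9*⅑)/r = -1/r)
(X(175) - 17402) + 26945 = (-1/175 - 17402) + 26945 = -3045351/175 + 26945 = 1670024/175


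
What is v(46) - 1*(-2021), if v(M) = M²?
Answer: 4137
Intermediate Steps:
v(46) - 1*(-2021) = 46² - 1*(-2021) = 2116 + 2021 = 4137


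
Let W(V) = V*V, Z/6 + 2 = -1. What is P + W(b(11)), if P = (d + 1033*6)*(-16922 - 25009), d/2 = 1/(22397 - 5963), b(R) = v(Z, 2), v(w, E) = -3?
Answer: -237278049036/913 ≈ -2.5989e+8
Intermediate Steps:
Z = -18 (Z = -12 + 6*(-1) = -12 - 6 = -18)
b(R) = -3
d = 1/8217 (d = 2/(22397 - 5963) = 2/16434 = 2*(1/16434) = 1/8217 ≈ 0.00012170)
W(V) = V**2
P = -237278057253/913 (P = (1/8217 + 1033*6)*(-16922 - 25009) = (1/8217 + 6198)*(-41931) = (50928967/8217)*(-41931) = -237278057253/913 ≈ -2.5989e+8)
P + W(b(11)) = -237278057253/913 + (-3)**2 = -237278057253/913 + 9 = -237278049036/913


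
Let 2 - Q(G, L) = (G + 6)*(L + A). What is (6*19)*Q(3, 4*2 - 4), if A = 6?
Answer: -10032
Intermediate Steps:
Q(G, L) = 2 - (6 + G)*(6 + L) (Q(G, L) = 2 - (G + 6)*(L + 6) = 2 - (6 + G)*(6 + L))
(6*19)*Q(3, 4*2 - 4) = (6*19)*(-34 - 6*3 - 6*(4*2 - 4) - 1*3*(4*2 - 4)) = 114*(-34 - 18 - 6*(8 - 4) - 1*3*(8 - 4)) = 114*(-34 - 18 - 6*4 - 1*3*4) = 114*(-34 - 18 - 24 - 12) = 114*(-88) = -10032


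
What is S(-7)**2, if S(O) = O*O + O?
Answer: 1764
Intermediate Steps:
S(O) = O + O**2 (S(O) = O**2 + O = O + O**2)
S(-7)**2 = (-7*(1 - 7))**2 = (-7*(-6))**2 = 42**2 = 1764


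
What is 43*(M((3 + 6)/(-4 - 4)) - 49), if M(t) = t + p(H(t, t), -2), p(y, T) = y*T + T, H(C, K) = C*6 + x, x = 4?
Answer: -16039/8 ≈ -2004.9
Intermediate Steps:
H(C, K) = 4 + 6*C (H(C, K) = C*6 + 4 = 6*C + 4 = 4 + 6*C)
p(y, T) = T + T*y (p(y, T) = T*y + T = T + T*y)
M(t) = -10 - 11*t (M(t) = t - 2*(1 + (4 + 6*t)) = t - 2*(5 + 6*t) = t + (-10 - 12*t) = -10 - 11*t)
43*(M((3 + 6)/(-4 - 4)) - 49) = 43*((-10 - 11*(3 + 6)/(-4 - 4)) - 49) = 43*((-10 - 99/(-8)) - 49) = 43*((-10 - 99*(-1)/8) - 49) = 43*((-10 - 11*(-9/8)) - 49) = 43*((-10 + 99/8) - 49) = 43*(19/8 - 49) = 43*(-373/8) = -16039/8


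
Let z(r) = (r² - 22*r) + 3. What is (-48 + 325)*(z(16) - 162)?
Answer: -70635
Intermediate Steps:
z(r) = 3 + r² - 22*r
(-48 + 325)*(z(16) - 162) = (-48 + 325)*((3 + 16² - 22*16) - 162) = 277*((3 + 256 - 352) - 162) = 277*(-93 - 162) = 277*(-255) = -70635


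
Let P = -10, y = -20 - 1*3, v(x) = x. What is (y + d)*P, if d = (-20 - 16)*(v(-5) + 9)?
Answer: 1670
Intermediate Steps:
y = -23 (y = -20 - 3 = -23)
d = -144 (d = (-20 - 16)*(-5 + 9) = -36*4 = -144)
(y + d)*P = (-23 - 144)*(-10) = -167*(-10) = 1670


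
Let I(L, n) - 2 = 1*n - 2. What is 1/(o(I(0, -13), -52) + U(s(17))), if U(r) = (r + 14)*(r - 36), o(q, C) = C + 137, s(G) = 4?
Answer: -1/491 ≈ -0.0020367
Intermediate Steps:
I(L, n) = n (I(L, n) = 2 + (1*n - 2) = 2 + (n - 2) = 2 + (-2 + n) = n)
o(q, C) = 137 + C
U(r) = (-36 + r)*(14 + r) (U(r) = (14 + r)*(-36 + r) = (-36 + r)*(14 + r))
1/(o(I(0, -13), -52) + U(s(17))) = 1/((137 - 52) + (-504 + 4² - 22*4)) = 1/(85 + (-504 + 16 - 88)) = 1/(85 - 576) = 1/(-491) = -1/491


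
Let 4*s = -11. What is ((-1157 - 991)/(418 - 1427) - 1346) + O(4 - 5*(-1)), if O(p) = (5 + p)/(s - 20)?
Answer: -17635630/13117 ≈ -1344.5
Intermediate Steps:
s = -11/4 (s = (1/4)*(-11) = -11/4 ≈ -2.7500)
O(p) = -20/91 - 4*p/91 (O(p) = (5 + p)/(-11/4 - 20) = (5 + p)/(-91/4) = (5 + p)*(-4/91) = -20/91 - 4*p/91)
((-1157 - 991)/(418 - 1427) - 1346) + O(4 - 5*(-1)) = ((-1157 - 991)/(418 - 1427) - 1346) + (-20/91 - 4*(4 - 5*(-1))/91) = (-2148/(-1009) - 1346) + (-20/91 - 4*(4 + 5)/91) = (-2148*(-1/1009) - 1346) + (-20/91 - 4/91*9) = (2148/1009 - 1346) + (-20/91 - 36/91) = -1355966/1009 - 8/13 = -17635630/13117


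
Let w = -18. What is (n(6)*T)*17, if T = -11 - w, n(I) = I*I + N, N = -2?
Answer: 4046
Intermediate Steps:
n(I) = -2 + I**2 (n(I) = I*I - 2 = I**2 - 2 = -2 + I**2)
T = 7 (T = -11 - 1*(-18) = -11 + 18 = 7)
(n(6)*T)*17 = ((-2 + 6**2)*7)*17 = ((-2 + 36)*7)*17 = (34*7)*17 = 238*17 = 4046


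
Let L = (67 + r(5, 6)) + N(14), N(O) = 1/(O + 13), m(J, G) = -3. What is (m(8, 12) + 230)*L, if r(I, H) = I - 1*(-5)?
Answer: 472160/27 ≈ 17487.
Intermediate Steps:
r(I, H) = 5 + I (r(I, H) = I + 5 = 5 + I)
N(O) = 1/(13 + O)
L = 2080/27 (L = (67 + (5 + 5)) + 1/(13 + 14) = (67 + 10) + 1/27 = 77 + 1/27 = 2080/27 ≈ 77.037)
(m(8, 12) + 230)*L = (-3 + 230)*(2080/27) = 227*(2080/27) = 472160/27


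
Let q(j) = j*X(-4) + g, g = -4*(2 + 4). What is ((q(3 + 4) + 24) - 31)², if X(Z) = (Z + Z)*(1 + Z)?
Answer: 18769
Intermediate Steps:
X(Z) = 2*Z*(1 + Z) (X(Z) = (2*Z)*(1 + Z) = 2*Z*(1 + Z))
g = -24 (g = -4*6 = -24)
q(j) = -24 + 24*j (q(j) = j*(2*(-4)*(1 - 4)) - 24 = j*(2*(-4)*(-3)) - 24 = j*24 - 24 = 24*j - 24 = -24 + 24*j)
((q(3 + 4) + 24) - 31)² = (((-24 + 24*(3 + 4)) + 24) - 31)² = (((-24 + 24*7) + 24) - 31)² = (((-24 + 168) + 24) - 31)² = ((144 + 24) - 31)² = (168 - 31)² = 137² = 18769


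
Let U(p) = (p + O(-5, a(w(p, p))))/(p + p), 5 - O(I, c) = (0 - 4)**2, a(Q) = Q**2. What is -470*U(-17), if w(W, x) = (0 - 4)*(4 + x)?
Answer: -6580/17 ≈ -387.06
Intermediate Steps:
w(W, x) = -16 - 4*x (w(W, x) = -4*(4 + x) = -16 - 4*x)
O(I, c) = -11 (O(I, c) = 5 - (0 - 4)**2 = 5 - 1*(-4)**2 = 5 - 1*16 = 5 - 16 = -11)
U(p) = (-11 + p)/(2*p) (U(p) = (p - 11)/(p + p) = (-11 + p)/((2*p)) = (-11 + p)*(1/(2*p)) = (-11 + p)/(2*p))
-470*U(-17) = -235*(-11 - 17)/(-17) = -235*(-1)*(-28)/17 = -470*14/17 = -6580/17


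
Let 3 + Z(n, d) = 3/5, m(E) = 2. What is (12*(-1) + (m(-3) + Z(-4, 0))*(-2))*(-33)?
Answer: 1848/5 ≈ 369.60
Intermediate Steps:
Z(n, d) = -12/5 (Z(n, d) = -3 + 3/5 = -3 + 3*(⅕) = -3 + ⅗ = -12/5)
(12*(-1) + (m(-3) + Z(-4, 0))*(-2))*(-33) = (12*(-1) + (2 - 12/5)*(-2))*(-33) = (-12 - ⅖*(-2))*(-33) = (-12 + ⅘)*(-33) = -56/5*(-33) = 1848/5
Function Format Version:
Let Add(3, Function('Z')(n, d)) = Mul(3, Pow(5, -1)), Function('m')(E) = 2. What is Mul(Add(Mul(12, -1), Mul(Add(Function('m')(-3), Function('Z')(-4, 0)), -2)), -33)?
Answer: Rational(1848, 5) ≈ 369.60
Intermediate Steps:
Function('Z')(n, d) = Rational(-12, 5) (Function('Z')(n, d) = Add(-3, Mul(3, Pow(5, -1))) = Add(-3, Mul(3, Rational(1, 5))) = Add(-3, Rational(3, 5)) = Rational(-12, 5))
Mul(Add(Mul(12, -1), Mul(Add(Function('m')(-3), Function('Z')(-4, 0)), -2)), -33) = Mul(Add(Mul(12, -1), Mul(Add(2, Rational(-12, 5)), -2)), -33) = Mul(Add(-12, Mul(Rational(-2, 5), -2)), -33) = Mul(Add(-12, Rational(4, 5)), -33) = Mul(Rational(-56, 5), -33) = Rational(1848, 5)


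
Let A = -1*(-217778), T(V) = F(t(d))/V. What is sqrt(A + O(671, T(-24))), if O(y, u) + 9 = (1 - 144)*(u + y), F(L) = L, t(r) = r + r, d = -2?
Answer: sqrt(4384518)/6 ≈ 348.99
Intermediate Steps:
t(r) = 2*r
T(V) = -4/V (T(V) = (2*(-2))/V = -4/V)
O(y, u) = -9 - 143*u - 143*y (O(y, u) = -9 + (1 - 144)*(u + y) = -9 - 143*(u + y) = -9 + (-143*u - 143*y) = -9 - 143*u - 143*y)
A = 217778
sqrt(A + O(671, T(-24))) = sqrt(217778 + (-9 - (-572)/(-24) - 143*671)) = sqrt(217778 + (-9 - (-572)*(-1)/24 - 95953)) = sqrt(217778 + (-9 - 143*1/6 - 95953)) = sqrt(217778 + (-9 - 143/6 - 95953)) = sqrt(217778 - 575915/6) = sqrt(730753/6) = sqrt(4384518)/6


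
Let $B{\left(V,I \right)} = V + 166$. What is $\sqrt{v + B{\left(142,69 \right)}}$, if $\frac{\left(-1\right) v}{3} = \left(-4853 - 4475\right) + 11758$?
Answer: $i \sqrt{6982} \approx 83.558 i$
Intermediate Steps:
$B{\left(V,I \right)} = 166 + V$
$v = -7290$ ($v = - 3 \left(\left(-4853 - 4475\right) + 11758\right) = - 3 \left(-9328 + 11758\right) = \left(-3\right) 2430 = -7290$)
$\sqrt{v + B{\left(142,69 \right)}} = \sqrt{-7290 + \left(166 + 142\right)} = \sqrt{-7290 + 308} = \sqrt{-6982} = i \sqrt{6982}$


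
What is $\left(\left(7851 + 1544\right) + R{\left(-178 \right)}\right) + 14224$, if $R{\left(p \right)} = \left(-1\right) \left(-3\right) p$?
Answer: $23085$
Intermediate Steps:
$R{\left(p \right)} = 3 p$
$\left(\left(7851 + 1544\right) + R{\left(-178 \right)}\right) + 14224 = \left(\left(7851 + 1544\right) + 3 \left(-178\right)\right) + 14224 = \left(9395 - 534\right) + 14224 = 8861 + 14224 = 23085$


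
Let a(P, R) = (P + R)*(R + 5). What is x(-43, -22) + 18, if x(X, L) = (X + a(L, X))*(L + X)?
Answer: -157737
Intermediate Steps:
a(P, R) = (5 + R)*(P + R) (a(P, R) = (P + R)*(5 + R) = (5 + R)*(P + R))
x(X, L) = (L + X)*(X**2 + 5*L + 6*X + L*X) (x(X, L) = (X + (X**2 + 5*L + 5*X + L*X))*(L + X) = (X**2 + 5*L + 6*X + L*X)*(L + X) = (L + X)*(X**2 + 5*L + 6*X + L*X))
x(-43, -22) + 18 = ((-43)**3 + 5*(-22)**2 + 6*(-43)**2 - 43*(-22)**2 + 2*(-22)*(-43)**2 + 11*(-22)*(-43)) + 18 = (-79507 + 5*484 + 6*1849 - 43*484 + 2*(-22)*1849 + 10406) + 18 = (-79507 + 2420 + 11094 - 20812 - 81356 + 10406) + 18 = -157755 + 18 = -157737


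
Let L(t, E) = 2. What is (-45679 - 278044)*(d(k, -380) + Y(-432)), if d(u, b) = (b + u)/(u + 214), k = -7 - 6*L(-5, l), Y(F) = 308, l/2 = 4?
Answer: -6437879301/65 ≈ -9.9044e+7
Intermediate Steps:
l = 8 (l = 2*4 = 8)
k = -19 (k = -7 - 6*2 = -7 - 12 = -19)
d(u, b) = (b + u)/(214 + u)
(-45679 - 278044)*(d(k, -380) + Y(-432)) = (-45679 - 278044)*((-380 - 19)/(214 - 19) + 308) = -323723*(-399/195 + 308) = -323723*((1/195)*(-399) + 308) = -323723*(-133/65 + 308) = -323723*19887/65 = -6437879301/65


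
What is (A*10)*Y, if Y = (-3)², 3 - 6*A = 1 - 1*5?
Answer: 105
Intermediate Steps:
A = 7/6 (A = ½ - (1 - 1*5)/6 = ½ - (1 - 5)/6 = ½ - ⅙*(-4) = ½ + ⅔ = 7/6 ≈ 1.1667)
Y = 9
(A*10)*Y = ((7/6)*10)*9 = (35/3)*9 = 105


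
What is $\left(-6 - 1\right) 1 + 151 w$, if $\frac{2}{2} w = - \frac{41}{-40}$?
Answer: $\frac{5911}{40} \approx 147.77$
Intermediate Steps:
$w = \frac{41}{40}$ ($w = - \frac{41}{-40} = \left(-41\right) \left(- \frac{1}{40}\right) = \frac{41}{40} \approx 1.025$)
$\left(-6 - 1\right) 1 + 151 w = \left(-6 - 1\right) 1 + 151 \cdot \frac{41}{40} = \left(-7\right) 1 + \frac{6191}{40} = -7 + \frac{6191}{40} = \frac{5911}{40}$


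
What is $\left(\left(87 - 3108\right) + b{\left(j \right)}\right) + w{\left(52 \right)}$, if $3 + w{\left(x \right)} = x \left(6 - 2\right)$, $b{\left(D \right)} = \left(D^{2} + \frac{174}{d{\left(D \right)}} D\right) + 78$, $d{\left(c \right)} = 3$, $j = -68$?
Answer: $-2058$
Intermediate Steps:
$b{\left(D \right)} = 78 + D^{2} + 58 D$ ($b{\left(D \right)} = \left(D^{2} + \frac{174}{3} D\right) + 78 = \left(D^{2} + 174 \cdot \frac{1}{3} D\right) + 78 = \left(D^{2} + 58 D\right) + 78 = 78 + D^{2} + 58 D$)
$w{\left(x \right)} = -3 + 4 x$ ($w{\left(x \right)} = -3 + x \left(6 - 2\right) = -3 + x 4 = -3 + 4 x$)
$\left(\left(87 - 3108\right) + b{\left(j \right)}\right) + w{\left(52 \right)} = \left(\left(87 - 3108\right) + \left(78 + \left(-68\right)^{2} + 58 \left(-68\right)\right)\right) + \left(-3 + 4 \cdot 52\right) = \left(\left(87 - 3108\right) + \left(78 + 4624 - 3944\right)\right) + \left(-3 + 208\right) = \left(-3021 + 758\right) + 205 = -2263 + 205 = -2058$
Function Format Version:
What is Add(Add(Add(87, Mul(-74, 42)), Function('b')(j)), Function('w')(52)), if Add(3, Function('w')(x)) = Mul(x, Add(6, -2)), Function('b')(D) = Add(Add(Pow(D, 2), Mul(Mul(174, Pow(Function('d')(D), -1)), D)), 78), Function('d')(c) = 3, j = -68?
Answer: -2058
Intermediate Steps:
Function('b')(D) = Add(78, Pow(D, 2), Mul(58, D)) (Function('b')(D) = Add(Add(Pow(D, 2), Mul(Mul(174, Pow(3, -1)), D)), 78) = Add(Add(Pow(D, 2), Mul(Mul(174, Rational(1, 3)), D)), 78) = Add(Add(Pow(D, 2), Mul(58, D)), 78) = Add(78, Pow(D, 2), Mul(58, D)))
Function('w')(x) = Add(-3, Mul(4, x)) (Function('w')(x) = Add(-3, Mul(x, Add(6, -2))) = Add(-3, Mul(x, 4)) = Add(-3, Mul(4, x)))
Add(Add(Add(87, Mul(-74, 42)), Function('b')(j)), Function('w')(52)) = Add(Add(Add(87, Mul(-74, 42)), Add(78, Pow(-68, 2), Mul(58, -68))), Add(-3, Mul(4, 52))) = Add(Add(Add(87, -3108), Add(78, 4624, -3944)), Add(-3, 208)) = Add(Add(-3021, 758), 205) = Add(-2263, 205) = -2058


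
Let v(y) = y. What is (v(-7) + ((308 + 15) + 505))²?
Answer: 674041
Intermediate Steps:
(v(-7) + ((308 + 15) + 505))² = (-7 + ((308 + 15) + 505))² = (-7 + (323 + 505))² = (-7 + 828)² = 821² = 674041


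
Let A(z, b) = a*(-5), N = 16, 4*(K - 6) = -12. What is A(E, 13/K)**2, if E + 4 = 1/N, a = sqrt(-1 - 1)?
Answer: -50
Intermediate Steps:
K = 3 (K = 6 + (1/4)*(-12) = 6 - 3 = 3)
a = I*sqrt(2) (a = sqrt(-2) = I*sqrt(2) ≈ 1.4142*I)
E = -63/16 (E = -4 + 1/16 = -63/16 ≈ -3.9375)
A(z, b) = -5*I*sqrt(2) (A(z, b) = (I*sqrt(2))*(-5) = -5*I*sqrt(2))
A(E, 13/K)**2 = (-5*I*sqrt(2))**2 = -50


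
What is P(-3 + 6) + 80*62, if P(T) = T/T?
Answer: 4961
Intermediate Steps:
P(T) = 1
P(-3 + 6) + 80*62 = 1 + 80*62 = 1 + 4960 = 4961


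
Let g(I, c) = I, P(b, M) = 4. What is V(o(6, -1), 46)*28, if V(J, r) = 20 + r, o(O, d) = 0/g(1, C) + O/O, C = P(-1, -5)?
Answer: 1848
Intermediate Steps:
C = 4
o(O, d) = 1 (o(O, d) = 0/1 + O/O = 0*1 + 1 = 0 + 1 = 1)
V(o(6, -1), 46)*28 = (20 + 46)*28 = 66*28 = 1848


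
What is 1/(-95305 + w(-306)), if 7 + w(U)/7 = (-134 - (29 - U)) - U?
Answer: -1/96495 ≈ -1.0363e-5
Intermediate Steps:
w(U) = -1190 (w(U) = -49 + 7*((-134 - (29 - U)) - U) = -49 + 7*((-134 + (-29 + U)) - U) = -49 + 7*((-163 + U) - U) = -49 + 7*(-163) = -49 - 1141 = -1190)
1/(-95305 + w(-306)) = 1/(-95305 - 1190) = 1/(-96495) = -1/96495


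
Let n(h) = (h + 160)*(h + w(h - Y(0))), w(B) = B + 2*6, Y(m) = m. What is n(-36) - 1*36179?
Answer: -43619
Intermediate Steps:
w(B) = 12 + B (w(B) = B + 12 = 12 + B)
n(h) = (12 + 2*h)*(160 + h) (n(h) = (h + 160)*(h + (12 + (h - 1*0))) = (160 + h)*(h + (12 + (h + 0))) = (160 + h)*(h + (12 + h)) = (160 + h)*(12 + 2*h) = (12 + 2*h)*(160 + h))
n(-36) - 1*36179 = (1920 + 2*(-36)**2 + 332*(-36)) - 1*36179 = (1920 + 2*1296 - 11952) - 36179 = (1920 + 2592 - 11952) - 36179 = -7440 - 36179 = -43619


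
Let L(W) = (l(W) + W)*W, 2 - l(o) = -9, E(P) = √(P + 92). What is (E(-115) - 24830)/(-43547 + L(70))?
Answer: 24830/37877 - I*√23/37877 ≈ 0.65554 - 0.00012662*I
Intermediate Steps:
E(P) = √(92 + P)
l(o) = 11 (l(o) = 2 - 1*(-9) = 2 + 9 = 11)
L(W) = W*(11 + W) (L(W) = (11 + W)*W = W*(11 + W))
(E(-115) - 24830)/(-43547 + L(70)) = (√(92 - 115) - 24830)/(-43547 + 70*(11 + 70)) = (√(-23) - 24830)/(-43547 + 70*81) = (I*√23 - 24830)/(-43547 + 5670) = (-24830 + I*√23)/(-37877) = (-24830 + I*√23)*(-1/37877) = 24830/37877 - I*√23/37877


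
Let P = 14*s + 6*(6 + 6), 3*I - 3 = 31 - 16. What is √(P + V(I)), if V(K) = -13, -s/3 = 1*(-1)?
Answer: √101 ≈ 10.050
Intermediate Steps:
s = 3 (s = -3*(-1) = 3)
I = 6 (I = 1 + (31 - 16)/3 = 1 + (⅓)*15 = 1 + 5 = 6)
P = 114 (P = 14*3 + 6*(6 + 6) = 42 + 6*12 = 42 + 72 = 114)
√(P + V(I)) = √(114 - 13) = √101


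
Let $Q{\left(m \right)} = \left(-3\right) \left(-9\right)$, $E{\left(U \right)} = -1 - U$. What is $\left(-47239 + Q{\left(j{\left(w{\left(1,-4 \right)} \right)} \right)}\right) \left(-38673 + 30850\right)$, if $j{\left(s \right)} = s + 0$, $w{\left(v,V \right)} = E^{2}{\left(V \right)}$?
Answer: $369339476$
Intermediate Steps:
$w{\left(v,V \right)} = \left(-1 - V\right)^{2}$
$j{\left(s \right)} = s$
$Q{\left(m \right)} = 27$
$\left(-47239 + Q{\left(j{\left(w{\left(1,-4 \right)} \right)} \right)}\right) \left(-38673 + 30850\right) = \left(-47239 + 27\right) \left(-38673 + 30850\right) = \left(-47212\right) \left(-7823\right) = 369339476$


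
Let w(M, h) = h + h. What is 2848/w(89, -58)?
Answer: -712/29 ≈ -24.552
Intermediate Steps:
w(M, h) = 2*h
2848/w(89, -58) = 2848/((2*(-58))) = 2848/(-116) = 2848*(-1/116) = -712/29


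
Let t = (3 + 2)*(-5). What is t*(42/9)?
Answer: -350/3 ≈ -116.67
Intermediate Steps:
t = -25 (t = 5*(-5) = -25)
t*(42/9) = -1050/9 = -25*14/3 = -350/3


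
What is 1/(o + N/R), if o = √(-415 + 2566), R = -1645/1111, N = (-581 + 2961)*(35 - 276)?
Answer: 855732196/331497320405065 - 6627*√239/331497320405065 ≈ 2.5811e-6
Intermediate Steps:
N = -573580 (N = 2380*(-241) = -573580)
R = -1645/1111 (R = -1645*1/1111 = -1645/1111 ≈ -1.4806)
o = 3*√239 (o = √2151 = 3*√239 ≈ 46.379)
1/(o + N/R) = 1/(3*√239 - 573580/(-1645/1111)) = 1/(3*√239 - 573580*(-1111/1645)) = 1/(3*√239 + 18207068/47) = 1/(18207068/47 + 3*√239)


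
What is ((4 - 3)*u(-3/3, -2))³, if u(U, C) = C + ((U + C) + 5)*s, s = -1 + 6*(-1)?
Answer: -4096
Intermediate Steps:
s = -7 (s = -1 - 6 = -7)
u(U, C) = -35 - 7*U - 6*C (u(U, C) = C + ((U + C) + 5)*(-7) = C + ((C + U) + 5)*(-7) = C + (5 + C + U)*(-7) = C + (-35 - 7*C - 7*U) = -35 - 7*U - 6*C)
((4 - 3)*u(-3/3, -2))³ = ((4 - 3)*(-35 - (-21)/3 - 6*(-2)))³ = (1*(-35 - (-21)/3 + 12))³ = (1*(-35 - 7*(-1) + 12))³ = (1*(-35 + 7 + 12))³ = (1*(-16))³ = (-16)³ = -4096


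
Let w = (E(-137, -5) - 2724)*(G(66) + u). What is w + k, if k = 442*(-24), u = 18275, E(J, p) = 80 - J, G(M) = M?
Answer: -45991495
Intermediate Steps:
w = -45980887 (w = ((80 - 1*(-137)) - 2724)*(66 + 18275) = ((80 + 137) - 2724)*18341 = (217 - 2724)*18341 = -2507*18341 = -45980887)
k = -10608
w + k = -45980887 - 10608 = -45991495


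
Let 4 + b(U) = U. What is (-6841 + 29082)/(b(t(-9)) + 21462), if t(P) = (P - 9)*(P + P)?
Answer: 22241/21782 ≈ 1.0211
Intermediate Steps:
t(P) = 2*P*(-9 + P) (t(P) = (-9 + P)*(2*P) = 2*P*(-9 + P))
b(U) = -4 + U
(-6841 + 29082)/(b(t(-9)) + 21462) = (-6841 + 29082)/((-4 + 2*(-9)*(-9 - 9)) + 21462) = 22241/((-4 + 2*(-9)*(-18)) + 21462) = 22241/((-4 + 324) + 21462) = 22241/(320 + 21462) = 22241/21782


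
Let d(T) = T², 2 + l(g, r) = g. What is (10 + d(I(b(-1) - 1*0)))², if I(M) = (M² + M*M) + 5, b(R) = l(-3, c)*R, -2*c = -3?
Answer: 9211225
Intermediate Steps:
c = 3/2 (c = -½*(-3) = 3/2 ≈ 1.5000)
l(g, r) = -2 + g
b(R) = -5*R (b(R) = (-2 - 3)*R = -5*R)
I(M) = 5 + 2*M² (I(M) = (M² + M²) + 5 = 2*M² + 5 = 5 + 2*M²)
(10 + d(I(b(-1) - 1*0)))² = (10 + (5 + 2*(-5*(-1) - 1*0)²)²)² = (10 + (5 + 2*(5 + 0)²)²)² = (10 + (5 + 2*5²)²)² = (10 + (5 + 2*25)²)² = (10 + (5 + 50)²)² = (10 + 55²)² = (10 + 3025)² = 3035² = 9211225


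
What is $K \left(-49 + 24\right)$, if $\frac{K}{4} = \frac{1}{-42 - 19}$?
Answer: $\frac{100}{61} \approx 1.6393$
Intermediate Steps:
$K = - \frac{4}{61}$ ($K = \frac{4}{-42 - 19} = \frac{4}{-61} = 4 \left(- \frac{1}{61}\right) = - \frac{4}{61} \approx -0.065574$)
$K \left(-49 + 24\right) = - \frac{4 \left(-49 + 24\right)}{61} = \left(- \frac{4}{61}\right) \left(-25\right) = \frac{100}{61}$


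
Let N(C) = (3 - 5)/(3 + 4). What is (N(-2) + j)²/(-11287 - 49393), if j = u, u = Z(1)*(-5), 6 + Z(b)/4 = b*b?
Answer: -121801/743330 ≈ -0.16386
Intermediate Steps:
Z(b) = -24 + 4*b² (Z(b) = -24 + 4*(b*b) = -24 + 4*b²)
u = 100 (u = (-24 + 4*1²)*(-5) = (-24 + 4*1)*(-5) = (-24 + 4)*(-5) = -20*(-5) = 100)
j = 100
N(C) = -2/7
(N(-2) + j)²/(-11287 - 49393) = (-2/7 + 100)²/(-11287 - 49393) = (698/7)²/(-60680) = (487204/49)*(-1/60680) = -121801/743330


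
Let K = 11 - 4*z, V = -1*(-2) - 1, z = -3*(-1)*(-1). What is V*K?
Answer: 23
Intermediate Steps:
z = -3 (z = 3*(-1) = -3)
V = 1 (V = 2 - 1 = 1)
K = 23 (K = 11 - 4*(-3) = 11 + 12 = 23)
V*K = 1*23 = 23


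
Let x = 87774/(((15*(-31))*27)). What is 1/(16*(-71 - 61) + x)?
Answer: -4185/8867978 ≈ -0.00047192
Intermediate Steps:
x = -29258/4185 (x = 87774/((-465*27)) = 87774/(-12555) = 87774*(-1/12555) = -29258/4185 ≈ -6.9912)
1/(16*(-71 - 61) + x) = 1/(16*(-71 - 61) - 29258/4185) = 1/(16*(-132) - 29258/4185) = 1/(-2112 - 29258/4185) = 1/(-8867978/4185) = -4185/8867978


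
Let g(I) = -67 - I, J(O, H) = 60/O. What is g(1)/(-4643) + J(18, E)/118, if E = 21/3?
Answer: 35251/821811 ≈ 0.042894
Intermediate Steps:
E = 7 (E = 21*(⅓) = 7)
g(1)/(-4643) + J(18, E)/118 = (-67 - 1*1)/(-4643) + (60/18)/118 = (-67 - 1)*(-1/4643) + (60*(1/18))*(1/118) = -68*(-1/4643) + (10/3)*(1/118) = 68/4643 + 5/177 = 35251/821811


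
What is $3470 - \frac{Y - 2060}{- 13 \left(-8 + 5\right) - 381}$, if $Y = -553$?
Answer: $\frac{394709}{114} \approx 3462.4$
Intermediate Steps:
$3470 - \frac{Y - 2060}{- 13 \left(-8 + 5\right) - 381} = 3470 - \frac{-553 - 2060}{- 13 \left(-8 + 5\right) - 381} = 3470 - - \frac{2613}{\left(-13\right) \left(-3\right) - 381} = 3470 - - \frac{2613}{39 - 381} = 3470 - - \frac{2613}{-342} = 3470 - \left(-2613\right) \left(- \frac{1}{342}\right) = 3470 - \frac{871}{114} = \frac{394709}{114}$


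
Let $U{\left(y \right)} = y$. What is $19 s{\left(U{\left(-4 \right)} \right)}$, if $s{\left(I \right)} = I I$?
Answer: $304$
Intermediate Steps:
$s{\left(I \right)} = I^{2}$
$19 s{\left(U{\left(-4 \right)} \right)} = 19 \left(-4\right)^{2} = 19 \cdot 16 = 304$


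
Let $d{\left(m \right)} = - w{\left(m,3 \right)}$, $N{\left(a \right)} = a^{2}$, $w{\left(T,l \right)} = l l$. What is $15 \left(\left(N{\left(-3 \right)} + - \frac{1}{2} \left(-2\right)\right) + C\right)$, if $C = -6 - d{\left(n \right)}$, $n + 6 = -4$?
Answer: $195$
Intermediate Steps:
$w{\left(T,l \right)} = l^{2}$
$n = -10$ ($n = -6 - 4 = -10$)
$d{\left(m \right)} = -9$ ($d{\left(m \right)} = - 3^{2} = \left(-1\right) 9 = -9$)
$C = 3$ ($C = -6 - -9 = -6 + 9 = 3$)
$15 \left(\left(N{\left(-3 \right)} + - \frac{1}{2} \left(-2\right)\right) + C\right) = 15 \left(\left(\left(-3\right)^{2} + - \frac{1}{2} \left(-2\right)\right) + 3\right) = 15 \left(\left(9 + \left(-1\right) \frac{1}{2} \left(-2\right)\right) + 3\right) = 15 \left(\left(9 - -1\right) + 3\right) = 15 \left(\left(9 + 1\right) + 3\right) = 15 \left(10 + 3\right) = 15 \cdot 13 = 195$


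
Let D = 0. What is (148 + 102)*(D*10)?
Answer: 0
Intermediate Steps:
(148 + 102)*(D*10) = (148 + 102)*(0*10) = 250*0 = 0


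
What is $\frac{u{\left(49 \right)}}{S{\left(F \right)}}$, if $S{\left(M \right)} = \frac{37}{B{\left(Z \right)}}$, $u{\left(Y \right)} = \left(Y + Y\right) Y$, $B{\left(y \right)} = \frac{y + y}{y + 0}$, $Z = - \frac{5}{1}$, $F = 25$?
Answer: $\frac{9604}{37} \approx 259.57$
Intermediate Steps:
$Z = -5$ ($Z = \left(-5\right) 1 = -5$)
$B{\left(y \right)} = 2$ ($B{\left(y \right)} = \frac{2 y}{y} = 2$)
$u{\left(Y \right)} = 2 Y^{2}$ ($u{\left(Y \right)} = 2 Y Y = 2 Y^{2}$)
$S{\left(M \right)} = \frac{37}{2}$
$\frac{u{\left(49 \right)}}{S{\left(F \right)}} = \frac{2 \cdot 49^{2}}{\frac{37}{2}} = 2 \cdot 2401 \cdot \frac{2}{37} = 4802 \cdot \frac{2}{37} = \frac{9604}{37}$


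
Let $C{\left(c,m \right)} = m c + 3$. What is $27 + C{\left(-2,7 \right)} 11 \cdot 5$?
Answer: $-578$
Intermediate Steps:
$C{\left(c,m \right)} = 3 + c m$ ($C{\left(c,m \right)} = c m + 3 = 3 + c m$)
$27 + C{\left(-2,7 \right)} 11 \cdot 5 = 27 + \left(3 - 14\right) 11 \cdot 5 = 27 + \left(3 - 14\right) 55 = 27 - 605 = -578$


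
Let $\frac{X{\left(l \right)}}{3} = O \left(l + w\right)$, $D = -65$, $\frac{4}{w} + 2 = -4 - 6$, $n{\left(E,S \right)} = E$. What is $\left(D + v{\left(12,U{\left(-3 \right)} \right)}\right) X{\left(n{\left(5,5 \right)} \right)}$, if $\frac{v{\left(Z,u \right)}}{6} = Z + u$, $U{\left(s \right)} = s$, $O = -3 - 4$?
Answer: $1078$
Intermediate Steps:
$O = -7$
$w = - \frac{1}{3}$ ($w = \frac{4}{-2 - 10} = \frac{4}{-12} = 4 \left(- \frac{1}{12}\right) = - \frac{1}{3} \approx -0.33333$)
$v{\left(Z,u \right)} = 6 Z + 6 u$ ($v{\left(Z,u \right)} = 6 \left(Z + u\right) = 6 Z + 6 u$)
$X{\left(l \right)} = 7 - 21 l$ ($X{\left(l \right)} = 3 \left(- 7 \left(l - \frac{1}{3}\right)\right) = 3 \left(- 7 \left(- \frac{1}{3} + l\right)\right) = 3 \left(\frac{7}{3} - 7 l\right) = 7 - 21 l$)
$\left(D + v{\left(12,U{\left(-3 \right)} \right)}\right) X{\left(n{\left(5,5 \right)} \right)} = \left(-65 + \left(6 \cdot 12 + 6 \left(-3\right)\right)\right) \left(7 - 105\right) = \left(-65 + \left(72 - 18\right)\right) \left(7 - 105\right) = \left(-65 + 54\right) \left(-98\right) = \left(-11\right) \left(-98\right) = 1078$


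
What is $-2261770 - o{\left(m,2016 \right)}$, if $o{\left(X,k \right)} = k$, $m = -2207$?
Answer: $-2263786$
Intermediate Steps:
$-2261770 - o{\left(m,2016 \right)} = -2261770 - 2016 = -2263786$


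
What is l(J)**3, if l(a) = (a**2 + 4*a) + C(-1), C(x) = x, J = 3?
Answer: 8000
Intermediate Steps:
l(a) = -1 + a**2 + 4*a (l(a) = (a**2 + 4*a) - 1 = -1 + a**2 + 4*a)
l(J)**3 = (-1 + 3**2 + 4*3)**3 = (-1 + 9 + 12)**3 = 20**3 = 8000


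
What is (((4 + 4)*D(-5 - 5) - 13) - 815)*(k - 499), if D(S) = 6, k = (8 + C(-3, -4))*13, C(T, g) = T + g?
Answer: 379080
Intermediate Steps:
k = 13 (k = (8 + (-3 - 4))*13 = (8 - 7)*13 = 1*13 = 13)
(((4 + 4)*D(-5 - 5) - 13) - 815)*(k - 499) = (((4 + 4)*6 - 13) - 815)*(13 - 499) = ((8*6 - 13) - 815)*(-486) = ((48 - 13) - 815)*(-486) = (35 - 815)*(-486) = -780*(-486) = 379080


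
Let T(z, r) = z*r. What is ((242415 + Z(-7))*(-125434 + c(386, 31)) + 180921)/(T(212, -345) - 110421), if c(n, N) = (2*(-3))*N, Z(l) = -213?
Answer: 10141744773/61187 ≈ 1.6575e+5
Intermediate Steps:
c(n, N) = -6*N
T(z, r) = r*z
((242415 + Z(-7))*(-125434 + c(386, 31)) + 180921)/(T(212, -345) - 110421) = ((242415 - 213)*(-125434 - 6*31) + 180921)/(-345*212 - 110421) = (242202*(-125434 - 186) + 180921)/(-73140 - 110421) = (242202*(-125620) + 180921)/(-183561) = (-30425415240 + 180921)*(-1/183561) = -30425234319*(-1/183561) = 10141744773/61187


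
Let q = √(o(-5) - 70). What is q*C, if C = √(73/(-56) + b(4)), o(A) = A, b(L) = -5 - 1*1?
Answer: -5*√17178/28 ≈ -23.404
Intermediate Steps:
b(L) = -6 (b(L) = -5 - 1 = -6)
q = 5*I*√3 (q = √(-5 - 70) = √(-75) = 5*I*√3 ≈ 8.6602*I)
C = I*√5726/28 (C = √(73/(-56) - 6) = √(73*(-1/56) - 6) = √(-73/56 - 6) = √(-409/56) = I*√5726/28 ≈ 2.7025*I)
q*C = (5*I*√3)*(I*√5726/28) = -5*√17178/28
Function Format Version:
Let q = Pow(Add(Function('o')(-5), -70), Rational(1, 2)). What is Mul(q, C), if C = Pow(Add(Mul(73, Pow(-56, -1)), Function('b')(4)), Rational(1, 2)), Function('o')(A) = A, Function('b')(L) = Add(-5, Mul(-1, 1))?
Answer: Mul(Rational(-5, 28), Pow(17178, Rational(1, 2))) ≈ -23.404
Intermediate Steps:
Function('b')(L) = -6 (Function('b')(L) = Add(-5, -1) = -6)
q = Mul(5, I, Pow(3, Rational(1, 2))) (q = Pow(Add(-5, -70), Rational(1, 2)) = Pow(-75, Rational(1, 2)) = Mul(5, I, Pow(3, Rational(1, 2))) ≈ Mul(8.6602, I))
C = Mul(Rational(1, 28), I, Pow(5726, Rational(1, 2))) (C = Pow(Add(Mul(73, Pow(-56, -1)), -6), Rational(1, 2)) = Pow(Add(Mul(73, Rational(-1, 56)), -6), Rational(1, 2)) = Pow(Add(Rational(-73, 56), -6), Rational(1, 2)) = Pow(Rational(-409, 56), Rational(1, 2)) = Mul(Rational(1, 28), I, Pow(5726, Rational(1, 2))) ≈ Mul(2.7025, I))
Mul(q, C) = Mul(Mul(5, I, Pow(3, Rational(1, 2))), Mul(Rational(1, 28), I, Pow(5726, Rational(1, 2)))) = Mul(Rational(-5, 28), Pow(17178, Rational(1, 2)))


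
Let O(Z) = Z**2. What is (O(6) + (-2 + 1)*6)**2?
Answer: 900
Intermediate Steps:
(O(6) + (-2 + 1)*6)**2 = (6**2 + (-2 + 1)*6)**2 = (36 - 1*6)**2 = (36 - 6)**2 = 30**2 = 900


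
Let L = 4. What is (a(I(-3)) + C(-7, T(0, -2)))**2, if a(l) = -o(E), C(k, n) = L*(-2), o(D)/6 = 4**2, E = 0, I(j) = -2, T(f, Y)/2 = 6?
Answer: 10816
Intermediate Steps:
T(f, Y) = 12 (T(f, Y) = 2*6 = 12)
o(D) = 96 (o(D) = 6*4**2 = 6*16 = 96)
C(k, n) = -8 (C(k, n) = 4*(-2) = -8)
a(l) = -96 (a(l) = -1*96 = -96)
(a(I(-3)) + C(-7, T(0, -2)))**2 = (-96 - 8)**2 = (-104)**2 = 10816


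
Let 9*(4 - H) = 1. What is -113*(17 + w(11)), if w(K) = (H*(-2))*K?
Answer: 69721/9 ≈ 7746.8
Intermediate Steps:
H = 35/9 (H = 4 - ⅑*1 = 4 - ⅑ = 35/9 ≈ 3.8889)
w(K) = -70*K/9 (w(K) = ((35/9)*(-2))*K = -70*K/9)
-113*(17 + w(11)) = -113*(17 - 70/9*11) = -113*(17 - 770/9) = -113*(-617/9) = 69721/9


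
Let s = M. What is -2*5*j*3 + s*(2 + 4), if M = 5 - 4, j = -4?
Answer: 126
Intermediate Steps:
M = 1
s = 1
-2*5*j*3 + s*(2 + 4) = -2*5*(-4)*3 + 1*(2 + 4) = -(-40)*3 + 1*6 = -2*(-60) + 6 = 120 + 6 = 126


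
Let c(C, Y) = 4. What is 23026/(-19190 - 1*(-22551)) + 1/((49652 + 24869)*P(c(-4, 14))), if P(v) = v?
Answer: 6863685545/1001860324 ≈ 6.8509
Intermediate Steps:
23026/(-19190 - 1*(-22551)) + 1/((49652 + 24869)*P(c(-4, 14))) = 23026/(-19190 - 1*(-22551)) + 1/((49652 + 24869)*4) = 23026/(-19190 + 22551) + (¼)/74521 = 23026/3361 + (1/74521)*(¼) = 23026*(1/3361) + 1/298084 = 23026/3361 + 1/298084 = 6863685545/1001860324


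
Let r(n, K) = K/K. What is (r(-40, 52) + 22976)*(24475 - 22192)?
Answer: 52456491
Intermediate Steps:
r(n, K) = 1
(r(-40, 52) + 22976)*(24475 - 22192) = (1 + 22976)*(24475 - 22192) = 22977*2283 = 52456491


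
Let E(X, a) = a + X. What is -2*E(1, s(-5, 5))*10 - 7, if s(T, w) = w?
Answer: -127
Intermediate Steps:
E(X, a) = X + a
-2*E(1, s(-5, 5))*10 - 7 = -2*(1 + 5)*10 - 7 = -2*6*10 - 7 = -12*10 - 7 = -120 - 7 = -127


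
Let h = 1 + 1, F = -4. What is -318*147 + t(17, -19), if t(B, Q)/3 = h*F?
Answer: -46770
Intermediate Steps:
h = 2
t(B, Q) = -24 (t(B, Q) = 3*(2*(-4)) = 3*(-8) = -24)
-318*147 + t(17, -19) = -318*147 - 24 = -46746 - 24 = -46770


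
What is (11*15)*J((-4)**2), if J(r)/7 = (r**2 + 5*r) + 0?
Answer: 388080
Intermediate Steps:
J(r) = 7*r**2 + 35*r (J(r) = 7*((r**2 + 5*r) + 0) = 7*(r**2 + 5*r) = 7*r**2 + 35*r)
(11*15)*J((-4)**2) = (11*15)*(7*(-4)**2*(5 + (-4)**2)) = 165*(7*16*(5 + 16)) = 165*(7*16*21) = 165*2352 = 388080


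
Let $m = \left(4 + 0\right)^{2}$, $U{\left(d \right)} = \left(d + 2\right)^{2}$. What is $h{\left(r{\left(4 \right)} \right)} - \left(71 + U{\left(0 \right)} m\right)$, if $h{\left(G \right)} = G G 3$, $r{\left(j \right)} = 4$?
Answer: $-87$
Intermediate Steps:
$h{\left(G \right)} = 3 G^{2}$ ($h{\left(G \right)} = G^{2} \cdot 3 = 3 G^{2}$)
$U{\left(d \right)} = \left(2 + d\right)^{2}$
$m = 16$ ($m = 4^{2} = 16$)
$h{\left(r{\left(4 \right)} \right)} - \left(71 + U{\left(0 \right)} m\right) = 3 \cdot 4^{2} - \left(71 + \left(2 + 0\right)^{2} \cdot 16\right) = 3 \cdot 16 - \left(71 + 2^{2} \cdot 16\right) = 48 - \left(71 + 4 \cdot 16\right) = 48 - \left(71 + 64\right) = 48 - 135 = -87$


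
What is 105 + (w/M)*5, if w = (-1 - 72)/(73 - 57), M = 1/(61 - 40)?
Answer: -5985/16 ≈ -374.06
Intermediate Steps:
M = 1/21 ≈ 0.047619
w = -73/16 ≈ -4.5625
105 + (w/M)*5 = 105 - 73/(16*1/21)*5 = 105 - 73/16*21*5 = 105 - 1533/16*5 = 105 - 7665/16 = -5985/16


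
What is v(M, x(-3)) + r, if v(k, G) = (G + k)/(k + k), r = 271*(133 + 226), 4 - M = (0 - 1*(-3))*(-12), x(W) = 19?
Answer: 7783179/80 ≈ 97290.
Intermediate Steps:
M = 40 (M = 4 - (0 - 1*(-3))*(-12) = 4 - (0 + 3)*(-12) = 4 - 3*(-12) = 4 - 1*(-36) = 4 + 36 = 40)
r = 97289 (r = 271*359 = 97289)
v(k, G) = (G + k)/(2*k) (v(k, G) = (G + k)/((2*k)) = (G + k)*(1/(2*k)) = (G + k)/(2*k))
v(M, x(-3)) + r = (½)*(19 + 40)/40 + 97289 = (½)*(1/40)*59 + 97289 = 59/80 + 97289 = 7783179/80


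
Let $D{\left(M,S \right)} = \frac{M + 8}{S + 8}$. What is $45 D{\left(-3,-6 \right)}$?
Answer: $\frac{225}{2} \approx 112.5$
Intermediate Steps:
$D{\left(M,S \right)} = \frac{8 + M}{8 + S}$
$45 D{\left(-3,-6 \right)} = 45 \frac{8 - 3}{8 - 6} = 45 \cdot \frac{1}{2} \cdot 5 = 45 \cdot \frac{5}{2} = \frac{225}{2}$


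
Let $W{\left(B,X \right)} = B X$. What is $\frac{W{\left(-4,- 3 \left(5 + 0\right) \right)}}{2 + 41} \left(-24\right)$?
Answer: $- \frac{1440}{43} \approx -33.488$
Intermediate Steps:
$\frac{W{\left(-4,- 3 \left(5 + 0\right) \right)}}{2 + 41} \left(-24\right) = \frac{\left(-4\right) \left(- 3 \left(5 + 0\right)\right)}{2 + 41} \left(-24\right) = \frac{\left(-4\right) \left(\left(-3\right) 5\right)}{43} \left(-24\right) = \left(-4\right) \left(-15\right) \frac{1}{43} \left(-24\right) = 60 \cdot \frac{1}{43} \left(-24\right) = \frac{60}{43} \left(-24\right) = - \frac{1440}{43}$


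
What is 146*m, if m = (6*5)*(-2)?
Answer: -8760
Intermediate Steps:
m = -60 (m = 30*(-2) = -60)
146*m = 146*(-60) = -8760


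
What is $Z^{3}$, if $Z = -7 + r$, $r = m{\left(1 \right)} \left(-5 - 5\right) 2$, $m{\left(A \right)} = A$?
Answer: $-19683$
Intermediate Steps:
$r = -20$ ($r = 1 \left(-5 - 5\right) 2 = 1 \left(\left(-10\right) 2\right) = 1 \left(-20\right) = -20$)
$Z = -27$ ($Z = -7 - 20 = -27$)
$Z^{3} = \left(-27\right)^{3} = -19683$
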